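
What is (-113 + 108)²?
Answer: 25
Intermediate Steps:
(-113 + 108)² = (-5)² = 25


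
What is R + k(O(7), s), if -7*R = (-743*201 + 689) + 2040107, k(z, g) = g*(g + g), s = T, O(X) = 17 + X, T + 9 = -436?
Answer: 880897/7 ≈ 1.2584e+5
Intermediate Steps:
T = -445 (T = -9 - 436 = -445)
s = -445
k(z, g) = 2*g² (k(z, g) = g*(2*g) = 2*g²)
R = -1891453/7 (R = -((-743*201 + 689) + 2040107)/7 = -((-149343 + 689) + 2040107)/7 = -(-148654 + 2040107)/7 = -⅐*1891453 = -1891453/7 ≈ -2.7021e+5)
R + k(O(7), s) = -1891453/7 + 2*(-445)² = -1891453/7 + 2*198025 = -1891453/7 + 396050 = 880897/7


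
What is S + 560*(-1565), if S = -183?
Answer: -876583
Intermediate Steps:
S + 560*(-1565) = -183 + 560*(-1565) = -183 - 876400 = -876583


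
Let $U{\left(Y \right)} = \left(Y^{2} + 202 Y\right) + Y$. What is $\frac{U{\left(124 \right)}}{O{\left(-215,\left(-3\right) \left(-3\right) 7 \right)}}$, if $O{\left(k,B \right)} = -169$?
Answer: $- \frac{40548}{169} \approx -239.93$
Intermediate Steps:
$U{\left(Y \right)} = Y^{2} + 203 Y$
$\frac{U{\left(124 \right)}}{O{\left(-215,\left(-3\right) \left(-3\right) 7 \right)}} = \frac{124 \left(203 + 124\right)}{-169} = 124 \cdot 327 \left(- \frac{1}{169}\right) = 40548 \left(- \frac{1}{169}\right) = - \frac{40548}{169}$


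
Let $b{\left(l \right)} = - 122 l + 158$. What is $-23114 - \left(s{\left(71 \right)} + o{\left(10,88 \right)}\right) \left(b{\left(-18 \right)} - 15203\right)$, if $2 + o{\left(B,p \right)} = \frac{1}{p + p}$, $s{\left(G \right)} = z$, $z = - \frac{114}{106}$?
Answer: $- \frac{583538507}{9328} \approx -62558.0$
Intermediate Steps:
$z = - \frac{57}{53}$ ($z = \left(-114\right) \frac{1}{106} = - \frac{57}{53} \approx -1.0755$)
$s{\left(G \right)} = - \frac{57}{53}$
$o{\left(B,p \right)} = -2 + \frac{1}{2 p}$ ($o{\left(B,p \right)} = -2 + \frac{1}{p + p} = -2 + \frac{1}{2 p}$)
$b{\left(l \right)} = 158 - 122 l$
$-23114 - \left(s{\left(71 \right)} + o{\left(10,88 \right)}\right) \left(b{\left(-18 \right)} - 15203\right) = -23114 - \left(- \frac{57}{53} - \left(2 - \frac{1}{2 \cdot 88}\right)\right) \left(\left(158 - -2196\right) - 15203\right) = -23114 - \left(- \frac{57}{53} + \left(-2 + \frac{1}{2} \cdot \frac{1}{88}\right)\right) \left(\left(158 + 2196\right) - 15203\right) = -23114 - \left(- \frac{57}{53} + \left(-2 + \frac{1}{176}\right)\right) \left(2354 - 15203\right) = -23114 - \left(- \frac{57}{53} - \frac{351}{176}\right) \left(-12849\right) = -23114 - \left(- \frac{28635}{9328}\right) \left(-12849\right) = -23114 - \frac{367931115}{9328} = - \frac{583538507}{9328}$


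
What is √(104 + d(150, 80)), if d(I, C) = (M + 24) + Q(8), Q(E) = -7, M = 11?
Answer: 2*√33 ≈ 11.489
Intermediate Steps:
d(I, C) = 28 (d(I, C) = (11 + 24) - 7 = 35 - 7 = 28)
√(104 + d(150, 80)) = √(104 + 28) = √132 = 2*√33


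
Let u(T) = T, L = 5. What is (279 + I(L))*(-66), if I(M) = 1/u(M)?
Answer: -92136/5 ≈ -18427.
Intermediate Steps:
I(M) = 1/M
(279 + I(L))*(-66) = (279 + 1/5)*(-66) = (279 + ⅕)*(-66) = (1396/5)*(-66) = -92136/5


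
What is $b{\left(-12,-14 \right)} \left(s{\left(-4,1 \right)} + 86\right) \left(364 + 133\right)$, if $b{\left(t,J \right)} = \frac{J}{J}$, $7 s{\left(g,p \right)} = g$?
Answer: $42458$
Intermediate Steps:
$s{\left(g,p \right)} = \frac{g}{7}$
$b{\left(t,J \right)} = 1$
$b{\left(-12,-14 \right)} \left(s{\left(-4,1 \right)} + 86\right) \left(364 + 133\right) = 1 \left(\frac{1}{7} \left(-4\right) + 86\right) \left(364 + 133\right) = 1 \left(- \frac{4}{7} + 86\right) 497 = 1 \cdot \frac{598}{7} \cdot 497 = 1 \cdot 42458 = 42458$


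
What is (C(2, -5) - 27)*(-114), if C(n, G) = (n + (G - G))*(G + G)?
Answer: 5358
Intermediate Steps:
C(n, G) = 2*G*n (C(n, G) = (n + 0)*(2*G) = n*(2*G) = 2*G*n)
(C(2, -5) - 27)*(-114) = (2*(-5)*2 - 27)*(-114) = (-20 - 27)*(-114) = -47*(-114) = 5358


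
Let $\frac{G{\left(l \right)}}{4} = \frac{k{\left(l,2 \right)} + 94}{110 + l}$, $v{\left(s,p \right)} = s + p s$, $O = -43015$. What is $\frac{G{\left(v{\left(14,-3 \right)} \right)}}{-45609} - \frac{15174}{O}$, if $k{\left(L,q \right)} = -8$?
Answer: $\frac{28367511026}{80436716535} \approx 0.35267$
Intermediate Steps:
$G{\left(l \right)} = \frac{344}{110 + l}$ ($G{\left(l \right)} = 4 \frac{-8 + 94}{110 + l} = 4 \frac{86}{110 + l} = \frac{344}{110 + l}$)
$\frac{G{\left(v{\left(14,-3 \right)} \right)}}{-45609} - \frac{15174}{O} = \frac{344 \frac{1}{110 + 14 \left(1 - 3\right)}}{-45609} - \frac{15174}{-43015} = \frac{344}{110 + 14 \left(-2\right)} \left(- \frac{1}{45609}\right) - - \frac{15174}{43015} = \frac{344}{110 - 28} \left(- \frac{1}{45609}\right) + \frac{15174}{43015} = \frac{344}{82} \left(- \frac{1}{45609}\right) + \frac{15174}{43015} = 344 \cdot \frac{1}{82} \left(- \frac{1}{45609}\right) + \frac{15174}{43015} = \frac{172}{41} \left(- \frac{1}{45609}\right) + \frac{15174}{43015} = - \frac{172}{1869969} + \frac{15174}{43015} = \frac{28367511026}{80436716535}$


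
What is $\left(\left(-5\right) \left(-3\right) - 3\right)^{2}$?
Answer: $144$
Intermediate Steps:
$\left(\left(-5\right) \left(-3\right) - 3\right)^{2} = \left(15 - 3\right)^{2} = 12^{2} = 144$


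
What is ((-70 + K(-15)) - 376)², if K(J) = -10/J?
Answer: 1784896/9 ≈ 1.9832e+5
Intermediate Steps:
((-70 + K(-15)) - 376)² = ((-70 - 10/(-15)) - 376)² = ((-70 - 10*(-1/15)) - 376)² = ((-70 + ⅔) - 376)² = (-208/3 - 376)² = (-1336/3)² = 1784896/9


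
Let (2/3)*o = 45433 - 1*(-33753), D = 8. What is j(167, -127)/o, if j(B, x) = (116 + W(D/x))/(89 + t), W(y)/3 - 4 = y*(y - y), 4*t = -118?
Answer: 256/14134701 ≈ 1.8111e-5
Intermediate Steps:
t = -59/2 (t = (¼)*(-118) = -59/2 ≈ -29.500)
W(y) = 12 (W(y) = 12 + 3*(y*(y - y)) = 12 + 3*(y*0) = 12 + 3*0 = 12 + 0 = 12)
j(B, x) = 256/119 (j(B, x) = (116 + 12)/(89 - 59/2) = 128/(119/2) = 128*(2/119) = 256/119)
o = 118779 (o = 3*(45433 - 1*(-33753))/2 = 3*(45433 + 33753)/2 = (3/2)*79186 = 118779)
j(167, -127)/o = (256/119)/118779 = (256/119)*(1/118779) = 256/14134701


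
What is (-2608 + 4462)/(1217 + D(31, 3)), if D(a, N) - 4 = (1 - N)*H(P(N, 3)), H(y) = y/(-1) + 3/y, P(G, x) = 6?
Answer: 927/616 ≈ 1.5049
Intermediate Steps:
H(y) = -y + 3/y (H(y) = y*(-1) + 3/y = -y + 3/y)
D(a, N) = -3/2 + 11*N/2 (D(a, N) = 4 + (1 - N)*(-1*6 + 3/6) = 4 + (1 - N)*(-6 + 3*(⅙)) = 4 + (1 - N)*(-6 + ½) = 4 + (1 - N)*(-11/2) = 4 + (-11/2 + 11*N/2) = -3/2 + 11*N/2)
(-2608 + 4462)/(1217 + D(31, 3)) = (-2608 + 4462)/(1217 + (-3/2 + (11/2)*3)) = 1854/(1217 + (-3/2 + 33/2)) = 1854/(1217 + 15) = 1854/1232 = 1854*(1/1232) = 927/616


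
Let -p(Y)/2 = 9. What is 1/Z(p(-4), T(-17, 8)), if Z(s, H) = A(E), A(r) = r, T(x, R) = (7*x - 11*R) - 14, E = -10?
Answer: -⅒ ≈ -0.10000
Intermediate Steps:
T(x, R) = -14 - 11*R + 7*x (T(x, R) = (-11*R + 7*x) - 14 = -14 - 11*R + 7*x)
p(Y) = -18 (p(Y) = -2*9 = -18)
Z(s, H) = -10
1/Z(p(-4), T(-17, 8)) = 1/(-10) = -⅒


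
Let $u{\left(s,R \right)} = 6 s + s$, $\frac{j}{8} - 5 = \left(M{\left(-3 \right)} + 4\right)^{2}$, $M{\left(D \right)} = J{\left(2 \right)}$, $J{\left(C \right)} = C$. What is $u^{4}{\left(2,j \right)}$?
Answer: $38416$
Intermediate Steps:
$M{\left(D \right)} = 2$
$j = 328$ ($j = 40 + 8 \left(2 + 4\right)^{2} = 40 + 8 \cdot 6^{2} = 40 + 8 \cdot 36 = 40 + 288 = 328$)
$u{\left(s,R \right)} = 7 s$
$u^{4}{\left(2,j \right)} = \left(7 \cdot 2\right)^{4} = 14^{4} = 38416$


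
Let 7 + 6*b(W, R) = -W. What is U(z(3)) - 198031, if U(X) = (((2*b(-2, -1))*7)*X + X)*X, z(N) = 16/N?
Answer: -5355029/27 ≈ -1.9833e+5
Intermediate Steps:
b(W, R) = -7/6 - W/6 (b(W, R) = -7/6 + (-W)/6 = -7/6 - W/6)
U(X) = -32*X²/3 (U(X) = (((2*(-7/6 - ⅙*(-2)))*7)*X + X)*X = (((2*(-7/6 + ⅓))*7)*X + X)*X = (((2*(-⅚))*7)*X + X)*X = ((-5/3*7)*X + X)*X = (-35*X/3 + X)*X = (-32*X/3)*X = -32*X²/3)
U(z(3)) - 198031 = -32*(16/3)²/3 - 198031 = -32/3*256/9 - 198031 = -8192/27 - 198031 = -5355029/27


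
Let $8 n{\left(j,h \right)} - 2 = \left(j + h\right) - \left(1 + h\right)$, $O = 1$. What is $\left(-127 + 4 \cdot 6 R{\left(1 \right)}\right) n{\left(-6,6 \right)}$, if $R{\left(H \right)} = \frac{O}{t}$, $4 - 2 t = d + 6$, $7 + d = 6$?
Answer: $\frac{875}{8} \approx 109.38$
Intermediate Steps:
$d = -1$ ($d = -7 + 6 = -1$)
$t = - \frac{1}{2}$ ($t = 2 - \frac{-1 + 6}{2} = 2 - \frac{5}{2} = - \frac{1}{2} \approx -0.5$)
$R{\left(H \right)} = -2$ ($R{\left(H \right)} = 1 \frac{1}{- \frac{1}{2}} = 1 \left(-2\right) = -2$)
$n{\left(j,h \right)} = \frac{1}{8} + \frac{j}{8}$ ($n{\left(j,h \right)} = \frac{1}{4} + \frac{\left(j + h\right) - \left(1 + h\right)}{8} = \frac{1}{4} + \frac{\left(h + j\right) - \left(1 + h\right)}{8} = \frac{1}{4} + \frac{-1 + j}{8} = \frac{1}{4} + \left(- \frac{1}{8} + \frac{j}{8}\right) = \frac{1}{8} + \frac{j}{8}$)
$\left(-127 + 4 \cdot 6 R{\left(1 \right)}\right) n{\left(-6,6 \right)} = \left(-127 + 4 \cdot 6 \left(-2\right)\right) \left(\frac{1}{8} + \frac{1}{8} \left(-6\right)\right) = \left(-127 + 24 \left(-2\right)\right) \left(\frac{1}{8} - \frac{3}{4}\right) = \left(-127 - 48\right) \left(- \frac{5}{8}\right) = \left(-175\right) \left(- \frac{5}{8}\right) = \frac{875}{8}$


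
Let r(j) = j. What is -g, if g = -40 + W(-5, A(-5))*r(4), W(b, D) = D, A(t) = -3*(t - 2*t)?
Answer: 100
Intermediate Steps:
A(t) = 3*t (A(t) = -(-3)*t = 3*t)
g = -100 (g = -40 + (3*(-5))*4 = -40 - 15*4 = -40 - 60 = -100)
-g = -1*(-100) = 100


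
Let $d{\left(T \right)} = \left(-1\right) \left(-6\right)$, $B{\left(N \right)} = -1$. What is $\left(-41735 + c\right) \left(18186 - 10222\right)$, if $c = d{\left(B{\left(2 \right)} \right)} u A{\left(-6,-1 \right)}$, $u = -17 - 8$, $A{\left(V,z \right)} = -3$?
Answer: $-328793740$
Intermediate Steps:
$u = -25$ ($u = -17 - 8 = -25$)
$d{\left(T \right)} = 6$
$c = 450$ ($c = 6 \left(-25\right) \left(-3\right) = \left(-150\right) \left(-3\right) = 450$)
$\left(-41735 + c\right) \left(18186 - 10222\right) = \left(-41735 + 450\right) \left(18186 - 10222\right) = \left(-41285\right) 7964 = -328793740$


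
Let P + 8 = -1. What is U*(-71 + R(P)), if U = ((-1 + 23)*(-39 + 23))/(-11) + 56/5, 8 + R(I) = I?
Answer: -19008/5 ≈ -3801.6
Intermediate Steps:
P = -9 (P = -8 - 1 = -9)
R(I) = -8 + I
U = 216/5 (U = (22*(-16))*(-1/11) + 56*(1/5) = -352*(-1/11) + 56/5 = 32 + 56/5 = 216/5 ≈ 43.200)
U*(-71 + R(P)) = 216*(-71 + (-8 - 9))/5 = 216*(-71 - 17)/5 = (216/5)*(-88) = -19008/5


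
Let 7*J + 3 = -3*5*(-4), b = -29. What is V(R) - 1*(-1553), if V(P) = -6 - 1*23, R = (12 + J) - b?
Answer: 1524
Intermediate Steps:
J = 57/7 (J = -3/7 + (-3*5*(-4))/7 = -3/7 + (-15*(-4))/7 = -3/7 + (1/7)*60 = -3/7 + 60/7 = 57/7 ≈ 8.1429)
R = 344/7 (R = (12 + 57/7) - 1*(-29) = 141/7 + 29 = 344/7 ≈ 49.143)
V(P) = -29 (V(P) = -6 - 23 = -29)
V(R) - 1*(-1553) = -29 - 1*(-1553) = -29 + 1553 = 1524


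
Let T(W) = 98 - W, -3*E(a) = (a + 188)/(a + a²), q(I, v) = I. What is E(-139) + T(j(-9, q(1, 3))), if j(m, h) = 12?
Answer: 4948907/57546 ≈ 85.999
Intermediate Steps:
E(a) = -(188 + a)/(3*(a + a²)) (E(a) = -(a + 188)/(3*(a + a²)) = -(188 + a)/(3*(a + a²)))
E(-139) + T(j(-9, q(1, 3))) = (⅓)*(-188 - 1*(-139))/(-139*(1 - 139)) + (98 - 1*12) = (⅓)*(-1/139)*(-188 + 139)/(-138) + (98 - 12) = (⅓)*(-1/139)*(-1/138)*(-49) + 86 = -49/57546 + 86 = 4948907/57546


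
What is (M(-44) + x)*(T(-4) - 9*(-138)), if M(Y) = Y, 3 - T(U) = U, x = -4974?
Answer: -6267482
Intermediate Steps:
T(U) = 3 - U
(M(-44) + x)*(T(-4) - 9*(-138)) = (-44 - 4974)*((3 - 1*(-4)) - 9*(-138)) = -5018*((3 + 4) + 1242) = -5018*(7 + 1242) = -5018*1249 = -6267482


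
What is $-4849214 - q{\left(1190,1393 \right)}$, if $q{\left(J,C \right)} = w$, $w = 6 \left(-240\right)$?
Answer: $-4847774$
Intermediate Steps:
$w = -1440$
$q{\left(J,C \right)} = -1440$
$-4849214 - q{\left(1190,1393 \right)} = -4849214 - -1440 = -4849214 + 1440 = -4847774$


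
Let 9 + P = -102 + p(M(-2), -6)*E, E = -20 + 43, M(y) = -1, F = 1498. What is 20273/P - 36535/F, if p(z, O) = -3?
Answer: -18472627/134820 ≈ -137.02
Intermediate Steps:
E = 23
P = -180 (P = -9 + (-102 - 3*23) = -9 + (-102 - 69) = -9 - 171 = -180)
20273/P - 36535/F = 20273/(-180) - 36535/1498 = 20273*(-1/180) - 36535*1/1498 = -20273/180 - 36535/1498 = -18472627/134820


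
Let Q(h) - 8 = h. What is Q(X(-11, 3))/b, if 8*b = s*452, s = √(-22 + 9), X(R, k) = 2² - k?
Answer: -18*I*√13/1469 ≈ -0.04418*I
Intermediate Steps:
X(R, k) = 4 - k
s = I*√13 (s = √(-13) = I*√13 ≈ 3.6056*I)
Q(h) = 8 + h
b = 113*I*√13/2 (b = ((I*√13)*452)/8 = (452*I*√13)/8 = 113*I*√13/2 ≈ 203.71*I)
Q(X(-11, 3))/b = (8 + (4 - 1*3))/((113*I*√13/2)) = (8 + (4 - 3))*(-2*I*√13/1469) = (8 + 1)*(-2*I*√13/1469) = 9*(-2*I*√13/1469) = -18*I*√13/1469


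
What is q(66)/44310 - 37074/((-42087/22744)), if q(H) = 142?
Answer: 6227114644619/310812495 ≈ 20035.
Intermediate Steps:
q(66)/44310 - 37074/((-42087/22744)) = 142/44310 - 37074/((-42087/22744)) = 142*(1/44310) - 37074/((-42087*1/22744)) = 71/22155 - 37074/(-42087/22744) = 71/22155 - 37074*(-22744/42087) = 71/22155 + 281070352/14029 = 6227114644619/310812495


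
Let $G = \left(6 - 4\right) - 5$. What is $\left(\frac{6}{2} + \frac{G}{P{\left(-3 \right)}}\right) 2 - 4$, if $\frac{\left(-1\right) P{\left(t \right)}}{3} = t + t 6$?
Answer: $\frac{40}{21} \approx 1.9048$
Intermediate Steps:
$G = -3$ ($G = 2 - 5 = -3$)
$P{\left(t \right)} = - 21 t$ ($P{\left(t \right)} = - 3 \left(t + t 6\right) = - 3 \left(t + 6 t\right) = - 3 \cdot 7 t = - 21 t$)
$\left(\frac{6}{2} + \frac{G}{P{\left(-3 \right)}}\right) 2 - 4 = \left(\frac{6}{2} - \frac{3}{\left(-21\right) \left(-3\right)}\right) 2 - 4 = \left(6 \cdot \frac{1}{2} - \frac{3}{63}\right) 2 - 4 = \left(3 - \frac{1}{21}\right) 2 - 4 = \frac{62}{21} \cdot 2 - 4 = \frac{124}{21} - 4 = \frac{40}{21}$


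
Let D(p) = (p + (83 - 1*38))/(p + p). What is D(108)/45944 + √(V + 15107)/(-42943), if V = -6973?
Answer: 17/1102656 - 7*√166/42943 ≈ -0.0020848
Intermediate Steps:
D(p) = (45 + p)/(2*p) (D(p) = (p + (83 - 38))/((2*p)) = (p + 45)*(1/(2*p)) = (45 + p)*(1/(2*p)) = (45 + p)/(2*p))
D(108)/45944 + √(V + 15107)/(-42943) = ((½)*(45 + 108)/108)/45944 + √(-6973 + 15107)/(-42943) = ((½)*(1/108)*153)*(1/45944) + √8134*(-1/42943) = (17/24)*(1/45944) + (7*√166)*(-1/42943) = 17/1102656 - 7*√166/42943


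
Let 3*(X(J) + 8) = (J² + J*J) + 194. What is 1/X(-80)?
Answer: 3/12970 ≈ 0.00023130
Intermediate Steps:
X(J) = 170/3 + 2*J²/3 (X(J) = -8 + ((J² + J*J) + 194)/3 = -8 + ((J² + J²) + 194)/3 = -8 + (2*J² + 194)/3 = -8 + (194 + 2*J²)/3 = -8 + (194/3 + 2*J²/3) = 170/3 + 2*J²/3)
1/X(-80) = 1/(170/3 + (⅔)*(-80)²) = 1/(170/3 + (⅔)*6400) = 1/(170/3 + 12800/3) = 1/(12970/3) = 3/12970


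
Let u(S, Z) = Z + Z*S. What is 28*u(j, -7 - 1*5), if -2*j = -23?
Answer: -4200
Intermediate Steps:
j = 23/2 (j = -½*(-23) = 23/2 ≈ 11.500)
u(S, Z) = Z + S*Z
28*u(j, -7 - 1*5) = 28*((-7 - 1*5)*(1 + 23/2)) = 28*((-7 - 5)*(25/2)) = 28*(-12*25/2) = 28*(-150) = -4200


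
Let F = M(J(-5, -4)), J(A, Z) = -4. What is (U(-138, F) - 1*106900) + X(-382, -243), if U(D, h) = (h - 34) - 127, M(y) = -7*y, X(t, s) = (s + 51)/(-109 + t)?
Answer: -52553011/491 ≈ -1.0703e+5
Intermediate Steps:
X(t, s) = (51 + s)/(-109 + t)
F = 28 (F = -7*(-4) = 28)
U(D, h) = -161 + h (U(D, h) = (-34 + h) - 127 = -161 + h)
(U(-138, F) - 1*106900) + X(-382, -243) = ((-161 + 28) - 1*106900) + (51 - 243)/(-109 - 382) = (-133 - 106900) - 192/(-491) = -107033 - 1/491*(-192) = -107033 + 192/491 = -52553011/491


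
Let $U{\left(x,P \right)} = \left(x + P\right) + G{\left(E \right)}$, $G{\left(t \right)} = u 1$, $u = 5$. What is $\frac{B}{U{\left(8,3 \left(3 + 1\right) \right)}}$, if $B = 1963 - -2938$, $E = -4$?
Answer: $\frac{4901}{25} \approx 196.04$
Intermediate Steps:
$G{\left(t \right)} = 5$ ($G{\left(t \right)} = 5 \cdot 1 = 5$)
$U{\left(x,P \right)} = 5 + P + x$ ($U{\left(x,P \right)} = \left(x + P\right) + 5 = \left(P + x\right) + 5 = 5 + P + x$)
$B = 4901$ ($B = 1963 + 2938 = 4901$)
$\frac{B}{U{\left(8,3 \left(3 + 1\right) \right)}} = \frac{4901}{5 + 3 \left(3 + 1\right) + 8} = \frac{4901}{5 + 3 \cdot 4 + 8} = \frac{4901}{5 + 12 + 8} = \frac{4901}{25}$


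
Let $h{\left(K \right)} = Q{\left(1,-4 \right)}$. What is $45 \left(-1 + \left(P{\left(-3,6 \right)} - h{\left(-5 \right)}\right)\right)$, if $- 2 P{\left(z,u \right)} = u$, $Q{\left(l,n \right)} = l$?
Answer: $-225$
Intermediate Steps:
$P{\left(z,u \right)} = - \frac{u}{2}$
$h{\left(K \right)} = 1$
$45 \left(-1 + \left(P{\left(-3,6 \right)} - h{\left(-5 \right)}\right)\right) = 45 \left(-1 - 4\right) = 45 \left(-5\right) = -225$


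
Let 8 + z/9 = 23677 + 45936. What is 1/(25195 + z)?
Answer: 1/651640 ≈ 1.5346e-6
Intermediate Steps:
z = 626445 (z = -72 + 9*(23677 + 45936) = -72 + 9*69613 = -72 + 626517 = 626445)
1/(25195 + z) = 1/(25195 + 626445) = 1/651640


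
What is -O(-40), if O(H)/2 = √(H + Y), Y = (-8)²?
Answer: -4*√6 ≈ -9.7980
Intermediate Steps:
Y = 64
O(H) = 2*√(64 + H) (O(H) = 2*√(H + 64) = 2*√(64 + H))
-O(-40) = -2*√(64 - 40) = -2*√24 = -2*2*√6 = -4*√6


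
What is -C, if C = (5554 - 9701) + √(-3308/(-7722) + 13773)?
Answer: 4147 - √22813879803/1287 ≈ 4029.6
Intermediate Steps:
C = -4147 + √22813879803/1287 (C = -4147 + √(-3308*(-1/7722) + 13773) = -4147 + √(1654/3861 + 13773) = -4147 + √(53179207/3861) = -4147 + √22813879803/1287 ≈ -4029.6)
-C = -(-4147 + √22813879803/1287) = 4147 - √22813879803/1287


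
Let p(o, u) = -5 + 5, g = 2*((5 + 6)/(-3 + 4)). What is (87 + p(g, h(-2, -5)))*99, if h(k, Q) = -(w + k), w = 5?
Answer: 8613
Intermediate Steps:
h(k, Q) = -5 - k (h(k, Q) = -(5 + k) = -5 - k)
g = 22 (g = 2*(11/1) = 2*(11*1) = 2*11 = 22)
p(o, u) = 0
(87 + p(g, h(-2, -5)))*99 = (87 + 0)*99 = 87*99 = 8613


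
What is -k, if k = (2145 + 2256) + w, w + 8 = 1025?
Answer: -5418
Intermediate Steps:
w = 1017 (w = -8 + 1025 = 1017)
k = 5418 (k = (2145 + 2256) + 1017 = 4401 + 1017 = 5418)
-k = -1*5418 = -5418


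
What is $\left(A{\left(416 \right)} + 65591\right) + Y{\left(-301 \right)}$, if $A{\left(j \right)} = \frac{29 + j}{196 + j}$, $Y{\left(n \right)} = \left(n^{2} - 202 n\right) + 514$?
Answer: $\frac{133115341}{612} \approx 2.1751 \cdot 10^{5}$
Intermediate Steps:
$Y{\left(n \right)} = 514 + n^{2} - 202 n$
$A{\left(j \right)} = \frac{29 + j}{196 + j}$
$\left(A{\left(416 \right)} + 65591\right) + Y{\left(-301 \right)} = \left(\frac{29 + 416}{196 + 416} + 65591\right) + \left(514 + \left(-301\right)^{2} - -60802\right) = \left(\frac{1}{612} \cdot 445 + 65591\right) + \left(514 + 90601 + 60802\right) = \left(\frac{1}{612} \cdot 445 + 65591\right) + 151917 = \left(\frac{445}{612} + 65591\right) + 151917 = \frac{40142137}{612} + 151917 = \frac{133115341}{612}$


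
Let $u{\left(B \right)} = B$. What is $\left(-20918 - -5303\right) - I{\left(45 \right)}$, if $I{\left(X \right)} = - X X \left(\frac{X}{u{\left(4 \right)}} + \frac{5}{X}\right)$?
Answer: $\frac{29565}{4} \approx 7391.3$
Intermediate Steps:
$I{\left(X \right)} = - X^{2} \left(\frac{5}{X} + \frac{X}{4}\right)$ ($I{\left(X \right)} = - X X \left(\frac{X}{4} + \frac{5}{X}\right) = - X^{2} \left(X \frac{1}{4} + \frac{5}{X}\right) = - X^{2} \left(\frac{X}{4} + \frac{5}{X}\right) = - X^{2} \left(\frac{5}{X} + \frac{X}{4}\right)$)
$\left(-20918 - -5303\right) - I{\left(45 \right)} = \left(-20918 - -5303\right) - \frac{1}{4} \cdot 45 \left(-20 - 45^{2}\right) = \left(-20918 + 5303\right) - \frac{1}{4} \cdot 45 \left(-20 - 2025\right) = -15615 - \frac{1}{4} \cdot 45 \left(-20 - 2025\right) = -15615 - \frac{1}{4} \cdot 45 \left(-2045\right) = -15615 - - \frac{92025}{4} = -15615 + \frac{92025}{4} = \frac{29565}{4}$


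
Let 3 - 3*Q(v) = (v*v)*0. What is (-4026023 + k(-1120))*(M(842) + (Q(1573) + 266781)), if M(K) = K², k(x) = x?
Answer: -3929468673678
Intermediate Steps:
Q(v) = 1 (Q(v) = 1 - v*v*0/3 = 1 - v²*0/3 = 1 - ⅓*0 = 1 + 0 = 1)
(-4026023 + k(-1120))*(M(842) + (Q(1573) + 266781)) = (-4026023 - 1120)*(842² + (1 + 266781)) = -4027143*(708964 + 266782) = -4027143*975746 = -3929468673678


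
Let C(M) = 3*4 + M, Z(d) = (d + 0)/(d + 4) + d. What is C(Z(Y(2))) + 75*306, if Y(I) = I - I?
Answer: 22962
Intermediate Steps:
Y(I) = 0
Z(d) = d + d/(4 + d) (Z(d) = d/(4 + d) + d = d + d/(4 + d))
C(M) = 12 + M
C(Z(Y(2))) + 75*306 = (12 + 0*(5 + 0)/(4 + 0)) + 75*306 = (12 + 0*5/4) + 22950 = (12 + 0*(¼)*5) + 22950 = (12 + 0) + 22950 = 12 + 22950 = 22962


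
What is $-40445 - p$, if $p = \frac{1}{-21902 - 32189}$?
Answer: $- \frac{2187710494}{54091} \approx -40445.0$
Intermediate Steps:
$p = - \frac{1}{54091}$ ($p = \frac{1}{-54091} = - \frac{1}{54091} \approx -1.8487 \cdot 10^{-5}$)
$-40445 - p = -40445 - - \frac{1}{54091} = -40445 + \frac{1}{54091} = - \frac{2187710494}{54091}$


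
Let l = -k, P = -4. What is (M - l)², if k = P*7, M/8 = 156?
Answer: 1488400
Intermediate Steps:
M = 1248 (M = 8*156 = 1248)
k = -28 (k = -4*7 = -28)
l = 28 (l = -1*(-28) = 28)
(M - l)² = (1248 - 1*28)² = (1248 - 28)² = 1220² = 1488400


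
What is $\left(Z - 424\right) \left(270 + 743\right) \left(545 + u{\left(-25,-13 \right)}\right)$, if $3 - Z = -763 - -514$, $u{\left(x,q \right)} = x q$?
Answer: $-151585320$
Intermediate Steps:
$u{\left(x,q \right)} = q x$
$Z = 252$ ($Z = 3 - \left(-763 - -514\right) = 3 - \left(-763 + 514\right) = 3 - -249 = 3 + 249 = 252$)
$\left(Z - 424\right) \left(270 + 743\right) \left(545 + u{\left(-25,-13 \right)}\right) = \left(252 - 424\right) \left(270 + 743\right) \left(545 - -325\right) = - 172 \cdot 1013 \left(545 + 325\right) = - 172 \cdot 1013 \cdot 870 = \left(-172\right) 881310 = -151585320$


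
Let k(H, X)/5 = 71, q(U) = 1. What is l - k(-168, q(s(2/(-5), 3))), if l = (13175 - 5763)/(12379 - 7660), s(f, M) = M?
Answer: -1667833/4719 ≈ -353.43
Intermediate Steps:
k(H, X) = 355 (k(H, X) = 5*71 = 355)
l = 7412/4719 ≈ 1.5707
l - k(-168, q(s(2/(-5), 3))) = 7412/4719 - 1*355 = 7412/4719 - 355 = -1667833/4719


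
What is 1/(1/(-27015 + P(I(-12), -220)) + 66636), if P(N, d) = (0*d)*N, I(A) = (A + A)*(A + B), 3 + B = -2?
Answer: 27015/1800171539 ≈ 1.5007e-5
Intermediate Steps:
B = -5 (B = -3 - 2 = -5)
I(A) = 2*A*(-5 + A) (I(A) = (A + A)*(A - 5) = (2*A)*(-5 + A) = 2*A*(-5 + A))
P(N, d) = 0 (P(N, d) = 0*N = 0)
1/(1/(-27015 + P(I(-12), -220)) + 66636) = 1/(1/(-27015 + 0) + 66636) = 1/(1/(-27015) + 66636) = 1/(-1/27015 + 66636) = 1/(1800171539/27015) = 27015/1800171539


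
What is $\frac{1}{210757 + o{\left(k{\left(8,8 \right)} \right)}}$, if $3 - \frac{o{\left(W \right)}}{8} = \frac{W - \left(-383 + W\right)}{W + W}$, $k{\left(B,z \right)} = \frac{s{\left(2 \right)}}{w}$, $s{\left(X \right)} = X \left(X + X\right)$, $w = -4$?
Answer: $\frac{1}{211547} \approx 4.7271 \cdot 10^{-6}$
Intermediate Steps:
$s{\left(X \right)} = 2 X^{2}$ ($s{\left(X \right)} = X 2 X = 2 X^{2}$)
$k{\left(B,z \right)} = -2$ ($k{\left(B,z \right)} = \frac{2 \cdot 2^{2}}{-4} = 2 \cdot 4 \left(- \frac{1}{4}\right) = 8 \left(- \frac{1}{4}\right) = -2$)
$o{\left(W \right)} = 24 - \frac{1532}{W}$ ($o{\left(W \right)} = 24 - 8 \frac{W - \left(-383 + W\right)}{W + W} = 24 - 8 \frac{383}{2 W} = 24 - \frac{1532}{W}$)
$\frac{1}{210757 + o{\left(k{\left(8,8 \right)} \right)}} = \frac{1}{210757 - \left(-24 + \frac{1532}{-2}\right)} = \frac{1}{210757 + \left(24 - -766\right)} = \frac{1}{210757 + \left(24 + 766\right)} = \frac{1}{210757 + 790} = \frac{1}{211547}$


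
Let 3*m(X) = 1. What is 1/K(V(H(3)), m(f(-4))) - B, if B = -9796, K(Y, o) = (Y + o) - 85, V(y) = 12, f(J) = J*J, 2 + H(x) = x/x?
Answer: 2135525/218 ≈ 9796.0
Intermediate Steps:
H(x) = -1 (H(x) = -2 + x/x = -2 + 1 = -1)
f(J) = J²
m(X) = ⅓ (m(X) = (⅓)*1 = ⅓)
K(Y, o) = -85 + Y + o
1/K(V(H(3)), m(f(-4))) - B = 1/(-85 + 12 + ⅓) - 1*(-9796) = 1/(-218/3) + 9796 = -3/218 + 9796 = 2135525/218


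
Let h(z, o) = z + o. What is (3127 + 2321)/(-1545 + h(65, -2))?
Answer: -908/247 ≈ -3.6761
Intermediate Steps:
h(z, o) = o + z
(3127 + 2321)/(-1545 + h(65, -2)) = (3127 + 2321)/(-1545 + (-2 + 65)) = 5448/(-1545 + 63) = 5448/(-1482) = 5448*(-1/1482) = -908/247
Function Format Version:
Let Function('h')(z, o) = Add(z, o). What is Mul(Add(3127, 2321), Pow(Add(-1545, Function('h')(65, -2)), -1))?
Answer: Rational(-908, 247) ≈ -3.6761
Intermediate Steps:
Function('h')(z, o) = Add(o, z)
Mul(Add(3127, 2321), Pow(Add(-1545, Function('h')(65, -2)), -1)) = Mul(Add(3127, 2321), Pow(Add(-1545, Add(-2, 65)), -1)) = Mul(5448, Pow(Add(-1545, 63), -1)) = Mul(5448, Pow(-1482, -1)) = Mul(5448, Rational(-1, 1482)) = Rational(-908, 247)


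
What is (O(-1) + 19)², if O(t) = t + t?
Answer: 289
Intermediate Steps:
O(t) = 2*t
(O(-1) + 19)² = (2*(-1) + 19)² = (-2 + 19)² = 17² = 289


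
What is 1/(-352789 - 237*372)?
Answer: -1/440953 ≈ -2.2678e-6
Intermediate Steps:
1/(-352789 - 237*372) = 1/(-352789 - 88164) = 1/(-440953) = -1/440953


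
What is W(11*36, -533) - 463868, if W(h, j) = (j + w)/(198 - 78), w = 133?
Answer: -1391614/3 ≈ -4.6387e+5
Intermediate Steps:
W(h, j) = 133/120 + j/120 (W(h, j) = (j + 133)/(198 - 78) = (133 + j)/120 = (133 + j)*(1/120) = 133/120 + j/120)
W(11*36, -533) - 463868 = (133/120 + (1/120)*(-533)) - 463868 = (133/120 - 533/120) - 463868 = -10/3 - 463868 = -1391614/3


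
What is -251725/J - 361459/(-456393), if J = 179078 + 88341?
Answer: -2603503372/17435451381 ≈ -0.14932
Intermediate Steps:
J = 267419
-251725/J - 361459/(-456393) = -251725/267419 - 361459/(-456393) = -251725*1/267419 - 361459*(-1/456393) = -251725/267419 + 51637/65199 = -2603503372/17435451381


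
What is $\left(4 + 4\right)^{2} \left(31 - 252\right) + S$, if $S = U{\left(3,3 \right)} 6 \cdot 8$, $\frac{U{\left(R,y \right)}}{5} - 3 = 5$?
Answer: $-12224$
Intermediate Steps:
$U{\left(R,y \right)} = 40$ ($U{\left(R,y \right)} = 15 + 5 \cdot 5 = 15 + 25 = 40$)
$S = 1920$ ($S = 40 \cdot 6 \cdot 8 = 240 \cdot 8 = 1920$)
$\left(4 + 4\right)^{2} \left(31 - 252\right) + S = \left(4 + 4\right)^{2} \left(31 - 252\right) + 1920 = 8^{2} \left(31 - 252\right) + 1920 = 64 \left(-221\right) + 1920 = -14144 + 1920 = -12224$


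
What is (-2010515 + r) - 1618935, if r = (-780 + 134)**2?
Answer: -3212134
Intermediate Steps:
r = 417316 (r = (-646)**2 = 417316)
(-2010515 + r) - 1618935 = (-2010515 + 417316) - 1618935 = -1593199 - 1618935 = -3212134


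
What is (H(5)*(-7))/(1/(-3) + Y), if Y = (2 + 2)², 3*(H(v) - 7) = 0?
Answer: -147/47 ≈ -3.1277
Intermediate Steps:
H(v) = 7 (H(v) = 7 + (⅓)*0 = 7 + 0 = 7)
Y = 16 (Y = 4² = 16)
(H(5)*(-7))/(1/(-3) + Y) = (7*(-7))/(1/(-3) + 16) = -49/(-⅓ + 16) = -49/47/3 = -49*3/47 = -147/47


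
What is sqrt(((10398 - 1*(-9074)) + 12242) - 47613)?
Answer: I*sqrt(15899) ≈ 126.09*I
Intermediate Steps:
sqrt(((10398 - 1*(-9074)) + 12242) - 47613) = sqrt(((10398 + 9074) + 12242) - 47613) = sqrt((19472 + 12242) - 47613) = sqrt(31714 - 47613) = sqrt(-15899) = I*sqrt(15899)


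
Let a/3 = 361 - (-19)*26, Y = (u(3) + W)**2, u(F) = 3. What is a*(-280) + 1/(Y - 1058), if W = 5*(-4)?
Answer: -552295801/769 ≈ -7.1820e+5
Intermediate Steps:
W = -20
Y = 289 (Y = (3 - 20)**2 = (-17)**2 = 289)
a = 2565 (a = 3*(361 - (-19)*26) = 3*(361 - 1*(-494)) = 3*(361 + 494) = 3*855 = 2565)
a*(-280) + 1/(Y - 1058) = 2565*(-280) + 1/(289 - 1058) = -718200 + 1/(-769) = -718200 - 1/769 = -552295801/769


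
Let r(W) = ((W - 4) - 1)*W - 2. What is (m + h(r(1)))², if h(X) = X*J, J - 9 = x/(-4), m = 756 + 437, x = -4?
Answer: 1283689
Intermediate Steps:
m = 1193
J = 10 (J = 9 - 4/(-4) = 9 - 4*(-¼) = 9 + 1 = 10)
r(W) = -2 + W*(-5 + W) (r(W) = ((-4 + W) - 1)*W - 2 = (-5 + W)*W - 2 = W*(-5 + W) - 2 = -2 + W*(-5 + W))
h(X) = 10*X (h(X) = X*10 = 10*X)
(m + h(r(1)))² = (1193 + 10*(-2 + 1² - 5*1))² = (1193 + 10*(-2 + 1 - 5))² = (1193 + 10*(-6))² = (1193 - 60)² = 1133² = 1283689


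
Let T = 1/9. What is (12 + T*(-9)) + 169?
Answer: 180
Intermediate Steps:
T = ⅑ ≈ 0.11111
(12 + T*(-9)) + 169 = (12 + (⅑)*(-9)) + 169 = (12 - 1) + 169 = 11 + 169 = 180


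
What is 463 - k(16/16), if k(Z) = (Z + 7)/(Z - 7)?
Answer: 1393/3 ≈ 464.33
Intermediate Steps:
k(Z) = (7 + Z)/(-7 + Z)
463 - k(16/16) = 463 - (7 + 16/16)/(-7 + 16/16) = 463 - (7 + 16*(1/16))/(-7 + 16*(1/16)) = 463 - (7 + 1)/(-7 + 1) = 463 - 8/(-6) = 463 - (-1)*8/6 = 463 - 1*(-4/3) = 463 + 4/3 = 1393/3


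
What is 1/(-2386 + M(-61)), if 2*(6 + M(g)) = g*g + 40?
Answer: -2/1023 ≈ -0.0019550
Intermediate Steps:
M(g) = 14 + g²/2 (M(g) = -6 + (g*g + 40)/2 = -6 + (g² + 40)/2 = -6 + (40 + g²)/2 = -6 + (20 + g²/2) = 14 + g²/2)
1/(-2386 + M(-61)) = 1/(-2386 + (14 + (½)*(-61)²)) = 1/(-2386 + (14 + (½)*3721)) = 1/(-2386 + (14 + 3721/2)) = 1/(-2386 + 3749/2) = 1/(-1023/2) = -2/1023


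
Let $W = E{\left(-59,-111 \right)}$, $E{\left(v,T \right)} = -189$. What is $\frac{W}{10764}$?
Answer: $- \frac{21}{1196} \approx -0.017559$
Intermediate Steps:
$W = -189$
$\frac{W}{10764} = - \frac{189}{10764} = \left(-189\right) \frac{1}{10764} = - \frac{21}{1196}$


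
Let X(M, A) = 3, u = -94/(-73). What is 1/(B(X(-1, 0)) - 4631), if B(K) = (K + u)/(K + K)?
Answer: -438/2028065 ≈ -0.00021597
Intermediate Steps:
u = 94/73 (u = -94*(-1/73) = 94/73 ≈ 1.2877)
B(K) = (94/73 + K)/(2*K) (B(K) = (K + 94/73)/(K + K) = (94/73 + K)/((2*K)) = (94/73 + K)*(1/(2*K)) = (94/73 + K)/(2*K))
1/(B(X(-1, 0)) - 4631) = 1/((1/146)*(94 + 73*3)/3 - 4631) = 1/((1/146)*(⅓)*(94 + 219) - 4631) = 1/((1/146)*(⅓)*313 - 4631) = 1/(313/438 - 4631) = 1/(-2028065/438) = -438/2028065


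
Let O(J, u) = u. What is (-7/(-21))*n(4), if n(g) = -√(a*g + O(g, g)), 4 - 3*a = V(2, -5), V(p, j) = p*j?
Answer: -2*√51/9 ≈ -1.5870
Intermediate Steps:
V(p, j) = j*p
a = 14/3 (a = 4/3 - (-5)*2/3 = 4/3 - ⅓*(-10) = 4/3 + 10/3 = 14/3 ≈ 4.6667)
n(g) = -√51*√g/3 (n(g) = -√(14*g/3 + g) = -√(17*g/3) = -√51*√g/3)
(-7/(-21))*n(4) = (-7/(-21))*(-√51*√4/3) = (-7*(-1/21))*(-⅓*√51*2) = (-2*√51/3)/3 = -2*√51/9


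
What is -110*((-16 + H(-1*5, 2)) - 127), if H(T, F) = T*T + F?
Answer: 12760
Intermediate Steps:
H(T, F) = F + T² (H(T, F) = T² + F = F + T²)
-110*((-16 + H(-1*5, 2)) - 127) = -110*((-16 + (2 + (-1*5)²)) - 127) = -110*((-16 + (2 + (-5)²)) - 127) = -110*((-16 + (2 + 25)) - 127) = -110*((-16 + 27) - 127) = -110*(11 - 127) = -110*(-116) = 12760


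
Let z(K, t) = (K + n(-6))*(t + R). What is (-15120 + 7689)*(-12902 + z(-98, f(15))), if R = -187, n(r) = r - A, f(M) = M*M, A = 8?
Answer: 127501098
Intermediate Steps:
f(M) = M**2
n(r) = -8 + r (n(r) = r - 1*8 = r - 8 = -8 + r)
z(K, t) = (-187 + t)*(-14 + K) (z(K, t) = (K + (-8 - 6))*(t - 187) = (K - 14)*(-187 + t) = (-14 + K)*(-187 + t) = (-187 + t)*(-14 + K))
(-15120 + 7689)*(-12902 + z(-98, f(15))) = (-15120 + 7689)*(-12902 + (2618 - 187*(-98) - 14*15**2 - 98*15**2)) = -7431*(-12902 + (2618 + 18326 - 14*225 - 98*225)) = -7431*(-12902 + (2618 + 18326 - 3150 - 22050)) = -7431*(-12902 - 4256) = -7431*(-17158) = 127501098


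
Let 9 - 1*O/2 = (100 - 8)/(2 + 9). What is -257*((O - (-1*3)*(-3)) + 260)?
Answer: -713175/11 ≈ -64834.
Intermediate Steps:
O = 14/11 (O = 18 - 2*(100 - 8)/(2 + 9) = 18 - 184/11 = 14/11 ≈ 1.2727)
-257*((O - (-1*3)*(-3)) + 260) = -257*((14/11 - (-1*3)*(-3)) + 260) = -257*((14/11 - (-3)*(-3)) + 260) = -257*((14/11 - 1*9) + 260) = -257*((14/11 - 9) + 260) = -257*(-85/11 + 260) = -257*2775/11 = -713175/11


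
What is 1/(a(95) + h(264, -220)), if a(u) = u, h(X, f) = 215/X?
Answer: 264/25295 ≈ 0.010437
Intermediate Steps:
1/(a(95) + h(264, -220)) = 1/(95 + 215/264) = 1/(25295/264) = 264/25295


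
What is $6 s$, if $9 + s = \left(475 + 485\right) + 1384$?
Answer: $14010$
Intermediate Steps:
$s = 2335$ ($s = -9 + \left(\left(475 + 485\right) + 1384\right) = -9 + \left(960 + 1384\right) = -9 + 2344 = 2335$)
$6 s = 6 \cdot 2335 = 14010$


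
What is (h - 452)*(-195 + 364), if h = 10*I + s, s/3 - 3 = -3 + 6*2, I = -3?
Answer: -75374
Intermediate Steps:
s = 36 (s = 9 + 3*(-3 + 6*2) = 9 + 3*(-3 + 12) = 9 + 3*9 = 9 + 27 = 36)
h = 6 (h = 10*(-3) + 36 = -30 + 36 = 6)
(h - 452)*(-195 + 364) = (6 - 452)*(-195 + 364) = -446*169 = -75374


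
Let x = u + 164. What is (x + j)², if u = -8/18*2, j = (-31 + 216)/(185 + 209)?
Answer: 336466123249/12574116 ≈ 26759.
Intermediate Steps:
j = 185/394 ≈ 0.46954
u = -8/9 (u = -8*1/18*2 = -4/9*2 = -8/9 ≈ -0.88889)
x = 1468/9 (x = -8/9 + 164 = 1468/9 ≈ 163.11)
(x + j)² = (1468/9 + 185/394)² = (580057/3546)² = 336466123249/12574116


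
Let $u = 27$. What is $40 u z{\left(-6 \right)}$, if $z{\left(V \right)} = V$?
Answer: $-6480$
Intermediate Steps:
$40 u z{\left(-6 \right)} = 40 \cdot 27 \left(-6\right) = 1080 \left(-6\right) = -6480$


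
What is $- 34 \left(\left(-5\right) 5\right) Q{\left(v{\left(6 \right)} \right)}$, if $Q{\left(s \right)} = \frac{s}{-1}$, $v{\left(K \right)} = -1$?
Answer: $850$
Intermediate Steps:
$Q{\left(s \right)} = - s$ ($Q{\left(s \right)} = s \left(-1\right) = - s$)
$- 34 \left(\left(-5\right) 5\right) Q{\left(v{\left(6 \right)} \right)} = - 34 \left(\left(-5\right) 5\right) \left(\left(-1\right) \left(-1\right)\right) = \left(-34\right) \left(-25\right) 1 = 850 \cdot 1 = 850$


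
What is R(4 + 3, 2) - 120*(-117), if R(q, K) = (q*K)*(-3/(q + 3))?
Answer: 70179/5 ≈ 14036.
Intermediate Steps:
R(q, K) = -3*K*q/(3 + q) (R(q, K) = (K*q)*(-3/(3 + q)) = -3*K*q/(3 + q))
R(4 + 3, 2) - 120*(-117) = -3*2*(4 + 3)/(3 + (4 + 3)) - 120*(-117) = -3*2*7/(3 + 7) + 14040 = -3*2*7/10 + 14040 = -3*2*7*⅒ + 14040 = -21/5 + 14040 = 70179/5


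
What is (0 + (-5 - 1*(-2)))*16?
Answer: -48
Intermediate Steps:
(0 + (-5 - 1*(-2)))*16 = (0 + (-5 + 2))*16 = (0 - 3)*16 = -3*16 = -48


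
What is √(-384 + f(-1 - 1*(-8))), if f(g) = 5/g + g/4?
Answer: 3*I*√8309/14 ≈ 19.533*I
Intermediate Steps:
f(g) = 5/g + g/4 (f(g) = 5/g + g*(¼) = 5/g + g/4)
√(-384 + f(-1 - 1*(-8))) = √(-384 + (5/(-1 - 1*(-8)) + (-1 - 1*(-8))/4)) = √(-384 + (5/(-1 + 8) + (-1 + 8)/4)) = √(-384 + (5/7 + (¼)*7)) = √(-384 + (5*(⅐) + 7/4)) = √(-384 + (5/7 + 7/4)) = √(-384 + 69/28) = √(-10683/28) = 3*I*√8309/14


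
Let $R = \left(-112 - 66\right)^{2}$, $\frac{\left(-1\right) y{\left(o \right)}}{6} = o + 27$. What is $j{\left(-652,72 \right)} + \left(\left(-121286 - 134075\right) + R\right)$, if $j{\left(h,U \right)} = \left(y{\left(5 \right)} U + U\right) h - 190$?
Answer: $8742437$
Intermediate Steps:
$y{\left(o \right)} = -162 - 6 o$ ($y{\left(o \right)} = - 6 \left(o + 27\right) = - 6 \left(27 + o\right) = -162 - 6 o$)
$R = 31684$ ($R = \left(-178\right)^{2} = 31684$)
$j{\left(h,U \right)} = -190 - 191 U h$ ($j{\left(h,U \right)} = \left(\left(-162 - 30\right) U + U\right) h - 190 = \left(- 192 U + U\right) h - 190 = - 191 U h - 190 = -190 - 191 U h$)
$j{\left(-652,72 \right)} + \left(\left(-121286 - 134075\right) + R\right) = \left(-190 - 13752 \left(-652\right)\right) + \left(\left(-121286 - 134075\right) + 31684\right) = \left(-190 + 8966304\right) + \left(-255361 + 31684\right) = 8966114 - 223677 = 8742437$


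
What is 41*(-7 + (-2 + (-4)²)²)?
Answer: 7749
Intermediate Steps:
41*(-7 + (-2 + (-4)²)²) = 41*(-7 + (-2 + 16)²) = 41*(-7 + 14²) = 41*(-7 + 196) = 41*189 = 7749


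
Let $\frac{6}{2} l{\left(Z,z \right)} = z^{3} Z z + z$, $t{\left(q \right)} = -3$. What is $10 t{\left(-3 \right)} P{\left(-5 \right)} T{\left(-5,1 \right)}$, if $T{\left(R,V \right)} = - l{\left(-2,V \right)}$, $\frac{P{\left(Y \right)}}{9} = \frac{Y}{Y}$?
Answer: $-90$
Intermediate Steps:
$l{\left(Z,z \right)} = \frac{z}{3} + \frac{Z z^{4}}{3}$ ($l{\left(Z,z \right)} = \frac{z^{3} Z z + z}{3} = \frac{Z z^{3} z + z}{3} = \frac{Z z^{4} + z}{3} = \frac{z + Z z^{4}}{3} = \frac{z}{3} + \frac{Z z^{4}}{3}$)
$P{\left(Y \right)} = 9$ ($P{\left(Y \right)} = 9 \frac{Y}{Y} = 9 \cdot 1 = 9$)
$T{\left(R,V \right)} = - \frac{V \left(1 - 2 V^{3}\right)}{3}$
$10 t{\left(-3 \right)} P{\left(-5 \right)} T{\left(-5,1 \right)} = 10 \left(-3\right) 9 \cdot \frac{1}{3} \cdot 1 \left(-1 + 2 \cdot 1^{3}\right) = \left(-30\right) 9 \cdot \frac{1}{3} \cdot 1 \left(-1 + 2 \cdot 1\right) = - 270 \cdot \frac{1}{3} \cdot 1 \left(-1 + 2\right) = - 270 \cdot \frac{1}{3} \cdot 1 \cdot 1 = \left(-270\right) \frac{1}{3} = -90$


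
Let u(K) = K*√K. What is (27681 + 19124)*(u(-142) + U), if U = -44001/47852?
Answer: -2059466805/47852 - 6646310*I*√142 ≈ -43038.0 - 7.92e+7*I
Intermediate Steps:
u(K) = K^(3/2)
U = -44001/47852 (U = -44001*1/47852 = -44001/47852 ≈ -0.91952)
(27681 + 19124)*(u(-142) + U) = (27681 + 19124)*((-142)^(3/2) - 44001/47852) = 46805*(-142*I*√142 - 44001/47852) = 46805*(-44001/47852 - 142*I*√142) = -2059466805/47852 - 6646310*I*√142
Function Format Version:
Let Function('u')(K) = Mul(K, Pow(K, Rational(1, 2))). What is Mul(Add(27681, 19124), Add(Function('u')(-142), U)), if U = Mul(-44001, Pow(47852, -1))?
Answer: Add(Rational(-2059466805, 47852), Mul(-6646310, I, Pow(142, Rational(1, 2)))) ≈ Add(-43038., Mul(-7.9200e+7, I))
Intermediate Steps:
Function('u')(K) = Pow(K, Rational(3, 2))
U = Rational(-44001, 47852) (U = Mul(-44001, Rational(1, 47852)) = Rational(-44001, 47852) ≈ -0.91952)
Mul(Add(27681, 19124), Add(Function('u')(-142), U)) = Mul(Add(27681, 19124), Add(Pow(-142, Rational(3, 2)), Rational(-44001, 47852))) = Mul(46805, Add(Mul(-142, I, Pow(142, Rational(1, 2))), Rational(-44001, 47852))) = Mul(46805, Add(Rational(-44001, 47852), Mul(-142, I, Pow(142, Rational(1, 2))))) = Add(Rational(-2059466805, 47852), Mul(-6646310, I, Pow(142, Rational(1, 2))))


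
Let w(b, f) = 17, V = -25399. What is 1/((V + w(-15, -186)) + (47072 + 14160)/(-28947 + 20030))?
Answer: -8917/226392526 ≈ -3.9387e-5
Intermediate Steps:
1/((V + w(-15, -186)) + (47072 + 14160)/(-28947 + 20030)) = 1/((-25399 + 17) + (47072 + 14160)/(-28947 + 20030)) = 1/(-25382 + 61232/(-8917)) = 1/(-25382 + 61232*(-1/8917)) = 1/(-25382 - 61232/8917) = 1/(-226392526/8917) = -8917/226392526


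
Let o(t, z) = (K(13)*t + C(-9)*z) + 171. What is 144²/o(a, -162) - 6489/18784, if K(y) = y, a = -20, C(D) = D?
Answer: 380621583/25715296 ≈ 14.801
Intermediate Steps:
o(t, z) = 171 - 9*z + 13*t (o(t, z) = (13*t - 9*z) + 171 = (-9*z + 13*t) + 171 = 171 - 9*z + 13*t)
144²/o(a, -162) - 6489/18784 = 144²/(171 - 9*(-162) + 13*(-20)) - 6489/18784 = 20736/(171 + 1458 - 260) - 6489*1/18784 = 20736/1369 - 6489/18784 = 380621583/25715296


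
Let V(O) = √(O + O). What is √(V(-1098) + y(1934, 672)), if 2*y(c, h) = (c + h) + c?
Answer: √(2270 + 6*I*√61) ≈ 47.647 + 0.4918*I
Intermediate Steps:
y(c, h) = c + h/2 (y(c, h) = ((c + h) + c)/2 = (h + 2*c)/2 = c + h/2)
V(O) = √2*√O (V(O) = √(2*O) = √2*√O)
√(V(-1098) + y(1934, 672)) = √(√2*√(-1098) + (1934 + (½)*672)) = √(√2*(3*I*√122) + (1934 + 336)) = √(6*I*√61 + 2270) = √(2270 + 6*I*√61)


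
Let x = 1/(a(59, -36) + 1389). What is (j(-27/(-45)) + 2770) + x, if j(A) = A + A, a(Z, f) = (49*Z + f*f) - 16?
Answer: 15407873/5560 ≈ 2771.2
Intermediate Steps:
a(Z, f) = -16 + f**2 + 49*Z (a(Z, f) = (49*Z + f**2) - 16 = (f**2 + 49*Z) - 16 = -16 + f**2 + 49*Z)
j(A) = 2*A
x = 1/5560 (x = 1/((-16 + (-36)**2 + 49*59) + 1389) = 1/((-16 + 1296 + 2891) + 1389) = 1/(4171 + 1389) = 1/5560 ≈ 0.00017986)
(j(-27/(-45)) + 2770) + x = (2*(-27/(-45)) + 2770) + 1/5560 = (2*(-27*(-1/45)) + 2770) + 1/5560 = (2*(3/5) + 2770) + 1/5560 = (6/5 + 2770) + 1/5560 = 13856/5 + 1/5560 = 15407873/5560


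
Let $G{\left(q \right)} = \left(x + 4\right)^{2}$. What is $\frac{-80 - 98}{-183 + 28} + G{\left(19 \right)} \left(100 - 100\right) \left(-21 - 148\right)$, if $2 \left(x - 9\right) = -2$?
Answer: $\frac{178}{155} \approx 1.1484$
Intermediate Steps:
$x = 8$ ($x = 9 + \frac{1}{2} \left(-2\right) = 9 - 1 = 8$)
$G{\left(q \right)} = 144$ ($G{\left(q \right)} = \left(8 + 4\right)^{2} = 12^{2} = 144$)
$\frac{-80 - 98}{-183 + 28} + G{\left(19 \right)} \left(100 - 100\right) \left(-21 - 148\right) = \frac{-80 - 98}{-183 + 28} + 144 \left(100 - 100\right) \left(-21 - 148\right) = - \frac{178}{-155} + 144 \cdot 0 \left(-169\right) = \left(-178\right) \left(- \frac{1}{155}\right) + 144 \cdot 0 = \frac{178}{155} + 0 = \frac{178}{155}$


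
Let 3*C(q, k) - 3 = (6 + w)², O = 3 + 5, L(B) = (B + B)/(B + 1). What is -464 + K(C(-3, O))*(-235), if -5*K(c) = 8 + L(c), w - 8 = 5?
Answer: 1920/367 ≈ 5.2316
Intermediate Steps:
L(B) = 2*B/(1 + B) (L(B) = (2*B)/(1 + B) = 2*B/(1 + B))
w = 13 (w = 8 + 5 = 13)
O = 8
C(q, k) = 364/3 (C(q, k) = 1 + (6 + 13)²/3 = 1 + (⅓)*19² = 1 + (⅓)*361 = 1 + 361/3 = 364/3)
K(c) = -8/5 - 2*c/(5*(1 + c)) (K(c) = -(8 + 2*c/(1 + c))/5 = -8/5 - 2*c/(5*(1 + c)))
-464 + K(C(-3, O))*(-235) = -464 + (2*(-4 - 5*364/3)/(5*(1 + 364/3)))*(-235) = -464 + (2*(-4 - 1820/3)/(5*(367/3)))*(-235) = -464 + ((⅖)*(3/367)*(-1832/3))*(-235) = -464 - 3664/1835*(-235) = -464 + 172208/367 = 1920/367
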